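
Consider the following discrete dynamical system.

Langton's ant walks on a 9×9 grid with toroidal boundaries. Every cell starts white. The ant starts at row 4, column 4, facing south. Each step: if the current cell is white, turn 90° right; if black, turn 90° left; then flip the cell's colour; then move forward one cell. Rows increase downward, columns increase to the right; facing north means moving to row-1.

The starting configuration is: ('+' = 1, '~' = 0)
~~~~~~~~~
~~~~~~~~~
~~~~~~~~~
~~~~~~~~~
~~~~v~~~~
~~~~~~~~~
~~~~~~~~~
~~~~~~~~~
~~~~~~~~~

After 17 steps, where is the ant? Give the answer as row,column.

4,5

0) ~~~~~~~~~
~~~~~~~~~
~~~~~~~~~
~~~~~~~~~
~~~~v~~~~
~~~~~~~~~
~~~~~~~~~
~~~~~~~~~
~~~~~~~~~
1) ~~~~~~~~~
~~~~~~~~~
~~~~~~~~~
~~~~~~~~~
~~~<+~~~~
~~~~~~~~~
~~~~~~~~~
~~~~~~~~~
~~~~~~~~~
2) ~~~~~~~~~
~~~~~~~~~
~~~~~~~~~
~~~^~~~~~
~~~++~~~~
~~~~~~~~~
~~~~~~~~~
~~~~~~~~~
~~~~~~~~~
3) ~~~~~~~~~
~~~~~~~~~
~~~~~~~~~
~~~+>~~~~
~~~++~~~~
~~~~~~~~~
~~~~~~~~~
~~~~~~~~~
~~~~~~~~~
4) ~~~~~~~~~
~~~~~~~~~
~~~~~~~~~
~~~++~~~~
~~~+v~~~~
~~~~~~~~~
~~~~~~~~~
~~~~~~~~~
~~~~~~~~~
5) ~~~~~~~~~
~~~~~~~~~
~~~~~~~~~
~~~++~~~~
~~~+~>~~~
~~~~~~~~~
~~~~~~~~~
~~~~~~~~~
~~~~~~~~~
6) ~~~~~~~~~
~~~~~~~~~
~~~~~~~~~
~~~++~~~~
~~~+~+~~~
~~~~~v~~~
~~~~~~~~~
~~~~~~~~~
~~~~~~~~~
7) ~~~~~~~~~
~~~~~~~~~
~~~~~~~~~
~~~++~~~~
~~~+~+~~~
~~~~<+~~~
~~~~~~~~~
~~~~~~~~~
~~~~~~~~~
8) ~~~~~~~~~
~~~~~~~~~
~~~~~~~~~
~~~++~~~~
~~~+^+~~~
~~~~++~~~
~~~~~~~~~
~~~~~~~~~
~~~~~~~~~
9) ~~~~~~~~~
~~~~~~~~~
~~~~~~~~~
~~~++~~~~
~~~++>~~~
~~~~++~~~
~~~~~~~~~
~~~~~~~~~
~~~~~~~~~
10) ~~~~~~~~~
~~~~~~~~~
~~~~~~~~~
~~~++^~~~
~~~++~~~~
~~~~++~~~
~~~~~~~~~
~~~~~~~~~
~~~~~~~~~
11) ~~~~~~~~~
~~~~~~~~~
~~~~~~~~~
~~~+++>~~
~~~++~~~~
~~~~++~~~
~~~~~~~~~
~~~~~~~~~
~~~~~~~~~
12) ~~~~~~~~~
~~~~~~~~~
~~~~~~~~~
~~~++++~~
~~~++~v~~
~~~~++~~~
~~~~~~~~~
~~~~~~~~~
~~~~~~~~~
13) ~~~~~~~~~
~~~~~~~~~
~~~~~~~~~
~~~++++~~
~~~++<+~~
~~~~++~~~
~~~~~~~~~
~~~~~~~~~
~~~~~~~~~
14) ~~~~~~~~~
~~~~~~~~~
~~~~~~~~~
~~~++^+~~
~~~++++~~
~~~~++~~~
~~~~~~~~~
~~~~~~~~~
~~~~~~~~~
15) ~~~~~~~~~
~~~~~~~~~
~~~~~~~~~
~~~+<~+~~
~~~++++~~
~~~~++~~~
~~~~~~~~~
~~~~~~~~~
~~~~~~~~~
16) ~~~~~~~~~
~~~~~~~~~
~~~~~~~~~
~~~+~~+~~
~~~+v++~~
~~~~++~~~
~~~~~~~~~
~~~~~~~~~
~~~~~~~~~
17) ~~~~~~~~~
~~~~~~~~~
~~~~~~~~~
~~~+~~+~~
~~~+~>+~~
~~~~++~~~
~~~~~~~~~
~~~~~~~~~
~~~~~~~~~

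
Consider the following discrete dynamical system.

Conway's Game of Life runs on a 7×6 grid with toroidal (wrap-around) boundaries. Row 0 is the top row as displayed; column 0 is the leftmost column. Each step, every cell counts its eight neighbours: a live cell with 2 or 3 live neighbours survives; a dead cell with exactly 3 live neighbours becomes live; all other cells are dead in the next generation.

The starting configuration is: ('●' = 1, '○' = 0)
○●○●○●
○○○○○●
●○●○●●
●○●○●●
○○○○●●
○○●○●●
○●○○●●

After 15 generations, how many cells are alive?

step 0: ○●○●○●
○○○○○●
●○●○●●
●○●○●●
○○○○●●
○○●○●●
○●○○●●
step 1: ○○●○○●
○●●●○○
○○○○○○
○○○○○○
○●○○○○
○○○○○○
○●○○○○
step 2: ●○○●○○
○●●●○○
○○●○○○
○○○○○○
○○○○○○
○○○○○○
○○○○○○
step 3: ○●○●○○
○●○●○○
○●●●○○
○○○○○○
○○○○○○
○○○○○○
○○○○○○
step 4: ○○○○○○
●●○●●○
○●○●○○
○○●○○○
○○○○○○
○○○○○○
○○○○○○
step 5: ○○○○○○
●●○●●○
●●○●●○
○○●○○○
○○○○○○
○○○○○○
○○○○○○
step 6: ○○○○○○
●●○●●○
●○○○●○
○●●●○○
○○○○○○
○○○○○○
○○○○○○
step 7: ○○○○○○
●●○●●○
●○○○●○
○●●●○○
○○●○○○
○○○○○○
○○○○○○
step 8: ○○○○○○
●●○●●○
●○○○●○
○●●●○○
○●●●○○
○○○○○○
○○○○○○
step 9: ○○○○○○
●●○●●○
●○○○●○
●○○○●○
○●○●○○
○○●○○○
○○○○○○
step 10: ○○○○○○
●●○●●○
●○○○●○
●●○●●○
○●●●○○
○○●○○○
○○○○○○
step 11: ○○○○○○
●●○●●○
○○○○○○
●○○○●○
●○○○●○
○●●●○○
○○○○○○
step 12: ○○○○○○
○○○○○○
●●○●●○
○○○○○○
●○●○●○
○●●●○○
○○●○○○
step 13: ○○○○○○
○○○○○○
○○○○○○
●○●○●○
○○●○○○
○○○○○○
○●●●○○
step 14: ○○●○○○
○○○○○○
○○○○○○
○●○●○○
○●○●○○
○●○●○○
○○●○○○
step 15: ○○○○○○
○○○○○○
○○○○○○
○○○○○○
●●○●●○
○●○●○○
○●●●○○

9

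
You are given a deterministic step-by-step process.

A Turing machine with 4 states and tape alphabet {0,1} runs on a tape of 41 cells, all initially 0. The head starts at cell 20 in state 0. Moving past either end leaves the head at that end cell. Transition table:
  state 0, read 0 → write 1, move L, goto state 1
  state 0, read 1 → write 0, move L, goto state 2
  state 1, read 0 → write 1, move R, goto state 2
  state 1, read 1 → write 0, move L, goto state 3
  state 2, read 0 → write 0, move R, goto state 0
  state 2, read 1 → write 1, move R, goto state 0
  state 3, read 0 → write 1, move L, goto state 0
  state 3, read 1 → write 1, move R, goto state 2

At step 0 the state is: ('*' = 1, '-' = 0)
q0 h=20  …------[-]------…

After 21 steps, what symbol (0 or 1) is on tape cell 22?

1

step 0: q0 h=20  …------[-]------…
step 1: q1 h=19  …------[-]*-----…
step 2: q2 h=20  …-----*[*]------…
step 3: q0 h=21  …----**[-]------…
step 4: q1 h=20  …-----*[*]*-----…
step 5: q3 h=19  …------[*]-*----…
step 6: q2 h=20  …-----*[-]*-----…
step 7: q0 h=21  …----*-[*]------…
step 8: q2 h=20  …-----*[-]------…
step 9: q0 h=21  …----*-[-]------…
step 10: q1 h=20  …-----*[-]*-----…
step 11: q2 h=21  …----**[*]------…
step 12: q0 h=22  …---***[-]------…
step 13: q1 h=21  …----**[*]*-----…
step 14: q3 h=20  …-----*[*]-*----…
step 15: q2 h=21  …----**[-]*-----…
step 16: q0 h=22  …---**-[*]------…
step 17: q2 h=21  …----**[-]------…
step 18: q0 h=22  …---**-[-]------…
step 19: q1 h=21  …----**[-]*-----…
step 20: q2 h=22  …---***[*]------…
step 21: q0 h=23  …--****[-]------…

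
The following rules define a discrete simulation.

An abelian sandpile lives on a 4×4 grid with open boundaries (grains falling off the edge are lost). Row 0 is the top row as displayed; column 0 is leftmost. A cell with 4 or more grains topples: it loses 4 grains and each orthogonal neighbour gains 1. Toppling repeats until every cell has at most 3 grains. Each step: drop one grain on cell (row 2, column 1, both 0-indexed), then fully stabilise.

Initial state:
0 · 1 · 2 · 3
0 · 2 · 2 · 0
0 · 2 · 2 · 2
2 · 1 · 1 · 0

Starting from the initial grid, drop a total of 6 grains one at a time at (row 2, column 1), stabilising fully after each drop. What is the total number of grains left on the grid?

26

step 0: 0 · 1 · 2 · 3
0 · 2 · 2 · 0
0 · 2 · 2 · 2
2 · 1 · 1 · 0
step 1: 0 · 1 · 2 · 3
0 · 2 · 2 · 0
0 · 3 · 2 · 2
2 · 1 · 1 · 0
step 2: 0 · 1 · 2 · 3
0 · 3 · 2 · 0
1 · 0 · 3 · 2
2 · 2 · 1 · 0
step 3: 0 · 1 · 2 · 3
0 · 3 · 2 · 0
1 · 1 · 3 · 2
2 · 2 · 1 · 0
step 4: 0 · 1 · 2 · 3
0 · 3 · 2 · 0
1 · 2 · 3 · 2
2 · 2 · 1 · 0
step 5: 0 · 1 · 2 · 3
0 · 3 · 2 · 0
1 · 3 · 3 · 2
2 · 2 · 1 · 0
step 6: 0 · 2 · 3 · 3
1 · 1 · 0 · 1
2 · 2 · 1 · 3
2 · 3 · 2 · 0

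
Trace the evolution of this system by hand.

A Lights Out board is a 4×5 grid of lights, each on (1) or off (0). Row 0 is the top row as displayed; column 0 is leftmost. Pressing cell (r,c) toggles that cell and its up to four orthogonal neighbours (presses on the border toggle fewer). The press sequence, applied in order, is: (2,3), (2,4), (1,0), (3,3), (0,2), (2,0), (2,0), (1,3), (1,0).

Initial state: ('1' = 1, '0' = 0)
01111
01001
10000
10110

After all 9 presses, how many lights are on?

k=0  01111
01001
10000
10110
k=1  01111
01011
10111
10100
k=2  01111
01010
10100
10101
k=3  11111
10010
00100
10101
k=4  11111
10010
00110
10010
k=5  10001
10110
00110
10010
k=6  10001
00110
11110
00010
k=7  10001
10110
00110
10010
k=8  10011
10001
00100
10010
k=9  00011
01001
10100
10010

8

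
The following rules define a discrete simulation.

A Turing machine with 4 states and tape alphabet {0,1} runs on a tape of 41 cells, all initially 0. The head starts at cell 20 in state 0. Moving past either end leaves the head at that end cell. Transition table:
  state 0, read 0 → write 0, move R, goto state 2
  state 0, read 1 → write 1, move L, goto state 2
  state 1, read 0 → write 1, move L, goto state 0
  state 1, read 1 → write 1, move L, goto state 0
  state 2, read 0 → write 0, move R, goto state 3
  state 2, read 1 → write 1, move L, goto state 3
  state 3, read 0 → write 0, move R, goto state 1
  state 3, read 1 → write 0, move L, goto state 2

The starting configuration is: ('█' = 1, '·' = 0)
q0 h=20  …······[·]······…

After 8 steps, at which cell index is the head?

22

[0] q0 h=20  …······[·]······…
[1] q2 h=21  …······[·]······…
[2] q3 h=22  …······[·]······…
[3] q1 h=23  …······[·]······…
[4] q0 h=22  …······[·]█·····…
[5] q2 h=23  …······[█]······…
[6] q3 h=22  …······[·]█·····…
[7] q1 h=23  …······[█]······…
[8] q0 h=22  …······[·]█·····…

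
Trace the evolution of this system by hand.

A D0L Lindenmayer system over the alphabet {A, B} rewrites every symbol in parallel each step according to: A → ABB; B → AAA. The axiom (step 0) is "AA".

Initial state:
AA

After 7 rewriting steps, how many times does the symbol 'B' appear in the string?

gen 0: AA
gen 1: ABBABB
gen 2: ABBAAAAAAABBAAAAAA
gen 3: ABBAAAAAAABBABBABBABBABBABBABBAAAAAAABBABBABBABBABBABB
gen 4: ABBAAAAAAABBABBABBABBABBABBABBAAAAAAABBAAAAAAABBAAAAAAABBA…BABBABBAAAAAAABBAAAAAAABBAAAAAAABBAAAAAAABBAAAAAAABBAAAAAA  (len 162)
gen 5: ABBAAAAAAABBABBABBABBABBABBABBAAAAAAABBAAAAAAABBAAAAAAABBA…BABBABBAAAAAAABBABBABBABBABBABBABBAAAAAAABBABBABBABBABBABB  (len 486)
gen 6: ABBAAAAAAABBABBABBABBABBABBABBAAAAAAABBAAAAAAABBAAAAAAABBA…BABBABBAAAAAAABBAAAAAAABBAAAAAAABBAAAAAAABBAAAAAAABBAAAAAA  (len 1458)
gen 7: ABBAAAAAAABBABBABBABBABBABBABBAAAAAAABBAAAAAAABBAAAAAAABBA…BABBABBAAAAAAABBABBABBABBABBABBABBAAAAAAABBABBABBABBABBABB  (len 4374)

1852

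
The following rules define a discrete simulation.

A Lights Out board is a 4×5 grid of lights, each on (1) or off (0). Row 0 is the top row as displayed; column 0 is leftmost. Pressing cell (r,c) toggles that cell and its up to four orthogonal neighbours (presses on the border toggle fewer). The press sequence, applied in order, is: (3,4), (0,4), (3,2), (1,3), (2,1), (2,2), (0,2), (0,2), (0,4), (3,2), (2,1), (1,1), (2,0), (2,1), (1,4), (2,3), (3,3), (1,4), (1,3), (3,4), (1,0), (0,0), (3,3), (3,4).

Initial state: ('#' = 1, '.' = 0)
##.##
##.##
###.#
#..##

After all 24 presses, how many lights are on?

11

[0] ##.##
##.##
###.#
#..##
[1] ##.##
##.##
###..
#....
[2] ##...
##.#.
###..
#....
[3] ##...
##.#.
##...
####.
[4] ##.#.
###.#
##.#.
####.
[5] ##.#.
#.#.#
..##.
#.##.
[6] ##.#.
#...#
.#...
#..#.
[7] #.#..
#.#.#
.#...
#..#.
[8] ##.#.
#...#
.#...
#..#.
[9] ##..#
#....
.#...
#..#.
[10] ##..#
#....
.##..
###..
[11] ##..#
##...
#....
#.#..
[12] #...#
..#..
##...
#.#..
[13] #...#
#.#..
.....
..#..
[14] #...#
###..
###..
.##..
[15] #....
#####
###.#
.##..
[16] #....
###.#
##.#.
.###.
[17] #....
###.#
##...
.#..#
[18] #...#
####.
##..#
.#..#
[19] #..##
##..#
##.##
.#..#
[20] #..##
##..#
##.#.
.#.#.
[21] ...##
....#
.#.#.
.#.#.
[22] ##.##
#...#
.#.#.
.#.#.
[23] ##.##
#...#
.#...
.##.#
[24] ##.##
#...#
.#..#
.###.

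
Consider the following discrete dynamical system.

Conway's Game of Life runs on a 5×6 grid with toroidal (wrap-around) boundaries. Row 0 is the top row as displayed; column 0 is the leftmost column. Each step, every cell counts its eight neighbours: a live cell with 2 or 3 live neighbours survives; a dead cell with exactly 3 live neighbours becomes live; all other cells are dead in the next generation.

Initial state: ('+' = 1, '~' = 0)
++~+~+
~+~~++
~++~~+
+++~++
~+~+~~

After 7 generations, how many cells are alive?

9

t=0: ++~+~+
~+~~++
~++~~+
+++~++
~+~+~~
t=1: ~+~+~+
~~~+~~
~~~~~~
~~~~++
~~~+~~
t=2: ~~~+~~
~~+~+~
~~~~+~
~~~~+~
+~++~+
t=3: ~+~~~+
~~~~+~
~~~~++
~~~~+~
~~++~+
t=4: +~++~+
+~~~+~
~~~+++
~~~~~~
+~++~+
t=5: ~~+~~~
+++~~~
~~~+++
+~+~~~
+~++~+
t=6: ~~~~~+
+++~++
~~~+++
+~+~~~
+~++~+
t=7: ~~~~~~
~++~~~
~~~~~~
+~+~~~
+~++++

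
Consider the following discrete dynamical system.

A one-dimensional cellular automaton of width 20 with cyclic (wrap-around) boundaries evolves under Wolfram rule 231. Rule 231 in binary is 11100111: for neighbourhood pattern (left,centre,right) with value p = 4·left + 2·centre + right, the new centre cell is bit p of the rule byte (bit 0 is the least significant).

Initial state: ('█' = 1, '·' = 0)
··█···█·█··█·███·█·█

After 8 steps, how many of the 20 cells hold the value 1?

0) ··█···█·█··█·███·█·█
1) ·██·█████·███·██████
2) █·██·█████·███·█████
3) ██·██·█████·███·████
4) ███·██·█████·███·███
5) ████·██·█████·███·██
6) █████·██·█████·███·█
7) ██████·██·█████·███·
8) ·██████·██·█████·███

16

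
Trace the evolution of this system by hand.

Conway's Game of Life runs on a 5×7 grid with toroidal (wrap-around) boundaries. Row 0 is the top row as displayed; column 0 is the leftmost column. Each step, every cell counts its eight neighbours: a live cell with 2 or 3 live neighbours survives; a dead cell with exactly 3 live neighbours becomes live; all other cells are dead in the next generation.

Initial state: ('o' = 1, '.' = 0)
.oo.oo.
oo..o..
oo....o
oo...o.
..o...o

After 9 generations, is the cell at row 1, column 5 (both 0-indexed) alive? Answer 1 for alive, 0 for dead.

0

0) .oo.oo.
oo..o..
oo....o
oo...o.
..o...o
1) ..o.ooo
...oo..
..o..o.
..o..o.
..ooo.o
2) ..o...o
..o...o
..o..o.
.oo..oo
.oo...o
3) ..oo.oo
.ooo.oo
o.oo.o.
...o.oo
...o..o
4) .o.....
.......
o......
o..o.o.
o..o...
5) .......
.......
......o
oo..o..
ooo.o.o
6) oo.....
.......
o......
..oo...
..oo.oo
7) ooo...o
oo.....
.......
.oooo.o
o..oo.o
8) ..oo.o.
..o...o
...o...
.oo.o.o
....o..
9) ..oooo.
..o.o..
oo.o.o.
..o.oo.
.o..o..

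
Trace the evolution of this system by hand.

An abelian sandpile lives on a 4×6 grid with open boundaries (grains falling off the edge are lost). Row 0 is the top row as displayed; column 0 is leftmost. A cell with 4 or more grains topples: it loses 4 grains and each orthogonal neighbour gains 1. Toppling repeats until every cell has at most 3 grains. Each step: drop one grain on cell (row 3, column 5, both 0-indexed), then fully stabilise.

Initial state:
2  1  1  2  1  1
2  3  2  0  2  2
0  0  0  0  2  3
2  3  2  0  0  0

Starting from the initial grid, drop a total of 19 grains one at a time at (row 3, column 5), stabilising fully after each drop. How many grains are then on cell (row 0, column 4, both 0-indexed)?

2

0) 2  1  1  2  1  1
2  3  2  0  2  2
0  0  0  0  2  3
2  3  2  0  0  0
1) 2  1  1  2  1  1
2  3  2  0  2  2
0  0  0  0  2  3
2  3  2  0  0  1
2) 2  1  1  2  1  1
2  3  2  0  2  2
0  0  0  0  2  3
2  3  2  0  0  2
3) 2  1  1  2  1  1
2  3  2  0  2  2
0  0  0  0  2  3
2  3  2  0  0  3
4) 2  1  1  2  1  1
2  3  2  0  2  3
0  0  0  0  3  0
2  3  2  0  1  1
5) 2  1  1  2  1  1
2  3  2  0  2  3
0  0  0  0  3  0
2  3  2  0  1  2
6) 2  1  1  2  1  1
2  3  2  0  2  3
0  0  0  0  3  0
2  3  2  0  1  3
7) 2  1  1  2  1  1
2  3  2  0  2  3
0  0  0  0  3  1
2  3  2  0  2  0
8) 2  1  1  2  1  1
2  3  2  0  2  3
0  0  0  0  3  1
2  3  2  0  2  1
9) 2  1  1  2  1  1
2  3  2  0  2  3
0  0  0  0  3  1
2  3  2  0  2  2
10) 2  1  1  2  1  1
2  3  2  0  2  3
0  0  0  0  3  1
2  3  2  0  2  3
11) 2  1  1  2  1  1
2  3  2  0  2  3
0  0  0  0  3  2
2  3  2  0  3  0
12) 2  1  1  2  1  1
2  3  2  0  2  3
0  0  0  0  3  2
2  3  2  0  3  1
13) 2  1  1  2  1  1
2  3  2  0  2  3
0  0  0  0  3  2
2  3  2  0  3  2
14) 2  1  1  2  1  1
2  3  2  0  2  3
0  0  0  0  3  2
2  3  2  0  3  3
15) 2  1  1  2  2  2
2  3  2  1  0  1
0  0  0  1  2  1
2  3  2  1  1  2
16) 2  1  1  2  2  2
2  3  2  1  0  1
0  0  0  1  2  1
2  3  2  1  1  3
17) 2  1  1  2  2  2
2  3  2  1  0  1
0  0  0  1  2  2
2  3  2  1  2  0
18) 2  1  1  2  2  2
2  3  2  1  0  1
0  0  0  1  2  2
2  3  2  1  2  1
19) 2  1  1  2  2  2
2  3  2  1  0  1
0  0  0  1  2  2
2  3  2  1  2  2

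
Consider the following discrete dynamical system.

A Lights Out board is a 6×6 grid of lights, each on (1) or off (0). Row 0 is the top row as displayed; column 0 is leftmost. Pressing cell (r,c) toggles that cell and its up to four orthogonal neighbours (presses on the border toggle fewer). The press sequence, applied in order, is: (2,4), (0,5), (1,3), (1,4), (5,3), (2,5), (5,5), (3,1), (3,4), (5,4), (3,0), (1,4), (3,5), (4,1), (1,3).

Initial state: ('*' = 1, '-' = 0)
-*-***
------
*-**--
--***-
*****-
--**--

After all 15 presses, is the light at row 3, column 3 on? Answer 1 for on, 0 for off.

[0] -*-***
------
*-**--
--***-
*****-
--**--
[1] -*-***
----*-
*-*-**
--**--
*****-
--**--
[2] -*-*--
----**
*-*-**
--**--
*****-
--**--
[3] -*----
--**-*
*-****
--**--
*****-
--**--
[4] -*--*-
--*-*-
*-**-*
--**--
*****-
--**--
[5] -*--*-
--*-*-
*-**-*
--**--
***-*-
----*-
[6] -*--*-
--*-**
*-***-
--**-*
***-*-
----*-
[7] -*--*-
--*-**
*-***-
--**-*
***-**
-----*
[8] -*--*-
--*-**
*****-
**-*-*
*-*-**
-----*
[9] -*--*-
--*-**
****--
**--*-
*-*--*
-----*
[10] -*--*-
--*-**
****--
**--*-
*-*-**
---**-
[11] -*--*-
--*-**
-***--
----*-
--*-**
---**-
[12] -*----
--**--
-****-
----*-
--*-**
---**-
[13] -*----
--**--
-*****
-----*
--*-*-
---**-
[14] -*----
--**--
-*****
-*---*
**--*-
-*-**-
[15] -*-*--
----*-
-**-**
-*---*
**--*-
-*-**-

0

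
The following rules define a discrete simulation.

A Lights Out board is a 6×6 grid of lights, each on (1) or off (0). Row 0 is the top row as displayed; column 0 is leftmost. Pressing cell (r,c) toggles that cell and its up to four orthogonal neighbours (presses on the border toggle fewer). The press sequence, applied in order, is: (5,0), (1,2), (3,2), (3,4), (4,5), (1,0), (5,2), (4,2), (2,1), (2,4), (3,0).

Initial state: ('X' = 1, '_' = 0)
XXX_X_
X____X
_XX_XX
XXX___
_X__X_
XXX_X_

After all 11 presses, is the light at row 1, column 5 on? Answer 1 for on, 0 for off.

1

[0] XXX_X_
X____X
_XX_XX
XXX___
_X__X_
XXX_X_
[1] XXX_X_
X____X
_XX_XX
XXX___
XX__X_
__X_X_
[2] XX__X_
XXXX_X
_X__XX
XXX___
XX__X_
__X_X_
[3] XX__X_
XXXX_X
_XX_XX
X__X__
XXX_X_
__X_X_
[4] XX__X_
XXXX_X
_XX__X
X___XX
XXX___
__X_X_
[5] XX__X_
XXXX_X
_XX__X
X___X_
XXX_XX
__X_XX
[6] _X__X_
__XX_X
XXX__X
X___X_
XXX_XX
__X_XX
[7] _X__X_
__XX_X
XXX__X
X___X_
XX__XX
_X_XXX
[8] _X__X_
__XX_X
XXX__X
X_X_X_
X_XXXX
_XXXXX
[9] _X__X_
_XXX_X
_____X
XXX_X_
X_XXXX
_XXXXX
[10] _X__X_
_XXXXX
___XX_
XXX___
X_XXXX
_XXXXX
[11] _X__X_
_XXXXX
X__XX_
__X___
__XXXX
_XXXXX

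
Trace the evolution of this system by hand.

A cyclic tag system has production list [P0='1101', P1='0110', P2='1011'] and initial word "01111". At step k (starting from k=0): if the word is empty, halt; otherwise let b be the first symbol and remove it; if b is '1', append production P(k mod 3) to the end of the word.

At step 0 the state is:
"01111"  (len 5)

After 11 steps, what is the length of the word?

22

k=0  "01111"  (len 5)
k=1  "1111"  (len 4)
k=2  "1110110"  (len 7)
k=3  "1101101011"  (len 10)
k=4  "1011010111101"  (len 13)
k=5  "0110101111010110"  (len 16)
k=6  "110101111010110"  (len 15)
k=7  "101011110101101101"  (len 18)
k=8  "010111101011011010110"  (len 21)
k=9  "10111101011011010110"  (len 20)
k=10  "01111010110110101101101"  (len 23)
k=11  "1111010110110101101101"  (len 22)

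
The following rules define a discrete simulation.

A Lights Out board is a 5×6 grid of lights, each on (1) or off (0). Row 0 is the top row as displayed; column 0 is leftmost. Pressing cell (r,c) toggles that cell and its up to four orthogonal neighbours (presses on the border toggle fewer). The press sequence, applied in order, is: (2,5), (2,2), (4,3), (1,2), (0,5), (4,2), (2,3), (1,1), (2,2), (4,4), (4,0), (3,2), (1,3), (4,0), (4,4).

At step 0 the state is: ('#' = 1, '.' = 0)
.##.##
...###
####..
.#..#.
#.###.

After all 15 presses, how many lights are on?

13

0) .##.##
...###
####..
.#..#.
#.###.
1) .##.##
...##.
######
.#..##
#.###.
2) .##.##
..###.
#...##
.##.##
#.###.
3) .##.##
..###.
#...##
.#####
#.....
4) .#..##
.#..#.
#.#.##
.#####
#.....
5) .#....
.#..##
#.#.##
.#####
#.....
6) .#....
.#..##
#.#.##
.#.###
####..
7) .#....
.#.###
#..#.#
.#..##
####..
8) ......
#.####
##.#.#
.#..##
####..
9) ......
#..###
#.#..#
.##.##
####..
10) ......
#..###
#.#..#
.##..#
###.##
11) ......
#..###
#.#..#
###..#
..#.##
12) ......
#..###
#....#
#..#.#
....##
13) ...#..
#.#..#
#..#.#
#..#.#
....##
14) ...#..
#.#..#
#..#.#
...#.#
##..##
15) ...#..
#.#..#
#..#.#
...###
##.#..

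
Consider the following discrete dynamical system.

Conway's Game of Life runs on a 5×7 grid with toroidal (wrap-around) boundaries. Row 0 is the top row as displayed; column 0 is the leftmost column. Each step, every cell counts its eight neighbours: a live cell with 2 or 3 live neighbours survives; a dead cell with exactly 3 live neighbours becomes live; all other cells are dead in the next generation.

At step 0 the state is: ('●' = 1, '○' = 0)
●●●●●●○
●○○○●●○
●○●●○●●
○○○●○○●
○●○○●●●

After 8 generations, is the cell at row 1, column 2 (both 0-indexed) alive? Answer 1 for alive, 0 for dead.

[0] ●●●●●●○
●○○○●●○
●○●●○●●
○○○●○○●
○●○○●●●
[1] ○○●○○○○
○○○○○○○
●●●●○○○
○●○●○○○
○●○○○○○
[2] ○○○○○○○
○○○●○○○
●●○●○○○
○○○●○○○
○●○○○○○
[3] ○○○○○○○
○○●○○○○
○○○●●○○
●●○○○○○
○○○○○○○
[4] ○○○○○○○
○○○●○○○
○●●●○○○
○○○○○○○
○○○○○○○
[5] ○○○○○○○
○○○●○○○
○○●●○○○
○○●○○○○
○○○○○○○
[6] ○○○○○○○
○○●●○○○
○○●●○○○
○○●●○○○
○○○○○○○
[7] ○○○○○○○
○○●●○○○
○●○○●○○
○○●●○○○
○○○○○○○
[8] ○○○○○○○
○○●●○○○
○●○○●○○
○○●●○○○
○○○○○○○

1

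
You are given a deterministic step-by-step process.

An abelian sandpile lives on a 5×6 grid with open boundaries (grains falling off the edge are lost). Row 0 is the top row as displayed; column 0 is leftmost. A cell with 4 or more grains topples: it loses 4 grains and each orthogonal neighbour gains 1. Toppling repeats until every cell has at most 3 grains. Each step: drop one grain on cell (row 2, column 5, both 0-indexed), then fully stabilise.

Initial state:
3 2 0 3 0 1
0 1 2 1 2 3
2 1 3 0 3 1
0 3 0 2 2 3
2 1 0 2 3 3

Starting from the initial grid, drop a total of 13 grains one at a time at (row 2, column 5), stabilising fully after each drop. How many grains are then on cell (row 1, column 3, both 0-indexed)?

2

step 0: 3 2 0 3 0 1
0 1 2 1 2 3
2 1 3 0 3 1
0 3 0 2 2 3
2 1 0 2 3 3
step 1: 3 2 0 3 0 1
0 1 2 1 2 3
2 1 3 0 3 2
0 3 0 2 2 3
2 1 0 2 3 3
step 2: 3 2 0 3 0 1
0 1 2 1 2 3
2 1 3 0 3 3
0 3 0 2 2 3
2 1 0 2 3 3
step 3: 3 2 0 3 1 2
0 1 2 2 0 1
2 1 3 1 2 3
0 3 0 3 1 2
2 1 0 3 1 1
step 4: 3 2 0 3 1 2
0 1 2 2 0 2
2 1 3 1 3 0
0 3 0 3 1 3
2 1 0 3 1 1
step 5: 3 2 0 3 1 2
0 1 2 2 0 2
2 1 3 1 3 1
0 3 0 3 1 3
2 1 0 3 1 1
step 6: 3 2 0 3 1 2
0 1 2 2 0 2
2 1 3 1 3 2
0 3 0 3 1 3
2 1 0 3 1 1
step 7: 3 2 0 3 1 2
0 1 2 2 0 2
2 1 3 1 3 3
0 3 0 3 1 3
2 1 0 3 1 1
step 8: 3 2 0 3 1 2
0 1 2 2 1 3
2 1 3 2 0 2
0 3 0 3 3 0
2 1 0 3 1 2
step 9: 3 2 0 3 1 2
0 1 2 2 1 3
2 1 3 2 0 3
0 3 0 3 3 0
2 1 0 3 1 2
step 10: 3 2 0 3 1 3
0 1 2 2 2 0
2 1 3 2 1 1
0 3 0 3 3 1
2 1 0 3 1 2
step 11: 3 2 0 3 1 3
0 1 2 2 2 0
2 1 3 2 1 2
0 3 0 3 3 1
2 1 0 3 1 2
step 12: 3 2 0 3 1 3
0 1 2 2 2 0
2 1 3 2 1 3
0 3 0 3 3 1
2 1 0 3 1 2
step 13: 3 2 0 3 1 3
0 1 2 2 2 1
2 1 3 2 2 0
0 3 0 3 3 2
2 1 0 3 1 2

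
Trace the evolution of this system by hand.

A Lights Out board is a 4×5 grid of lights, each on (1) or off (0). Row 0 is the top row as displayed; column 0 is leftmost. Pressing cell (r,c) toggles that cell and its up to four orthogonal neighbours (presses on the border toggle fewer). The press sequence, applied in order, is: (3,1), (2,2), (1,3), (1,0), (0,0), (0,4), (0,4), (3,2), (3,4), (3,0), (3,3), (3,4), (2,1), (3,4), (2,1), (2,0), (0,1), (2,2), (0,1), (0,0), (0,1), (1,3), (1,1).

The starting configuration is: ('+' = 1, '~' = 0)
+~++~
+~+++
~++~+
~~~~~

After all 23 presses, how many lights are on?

11

t=0: +~++~
+~+++
~++~+
~~~~~
t=1: +~++~
+~+++
~~+~+
+++~~
t=2: +~++~
+~~++
~+~++
++~~~
t=3: +~+~~
+~+~~
~+~~+
++~~~
t=4: ~~+~~
~++~~
++~~+
++~~~
t=5: +++~~
+++~~
++~~+
++~~~
t=6: +++++
+++~+
++~~+
++~~~
t=7: +++~~
+++~~
++~~+
++~~~
t=8: +++~~
+++~~
+++~+
+~++~
t=9: +++~~
+++~~
+++~~
+~+~+
t=10: +++~~
+++~~
~++~~
~++~+
t=11: +++~~
+++~~
~+++~
~+~+~
t=12: +++~~
+++~~
~++++
~+~~+
t=13: +++~~
+~+~~
+~~++
~~~~+
t=14: +++~~
+~+~~
+~~+~
~~~+~
t=15: +++~~
+++~~
~+++~
~+~+~
t=16: +++~~
~++~~
+~++~
++~+~
t=17: ~~~~~
~~+~~
+~++~
++~+~
t=18: ~~~~~
~~~~~
++~~~
++++~
t=19: +++~~
~+~~~
++~~~
++++~
t=20: ~~+~~
++~~~
++~~~
++++~
t=21: ++~~~
+~~~~
++~~~
++++~
t=22: ++~+~
+~+++
++~+~
++++~
t=23: +~~+~
~+~++
+~~+~
++++~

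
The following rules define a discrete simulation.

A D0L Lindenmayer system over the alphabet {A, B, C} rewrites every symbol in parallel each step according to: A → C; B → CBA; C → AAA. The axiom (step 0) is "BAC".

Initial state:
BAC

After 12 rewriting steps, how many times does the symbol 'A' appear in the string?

step 0: BAC
step 1: CBACAAA
step 2: AAACBACAAACCC
step 3: CCCAAACBACAAACCCAAAAAAAAA
step 4: AAAAAAAAACCCAAACBACAAACCCAAAAAAAAACCCCCCCCC
step 5: CCCCCCCCCAAAAAAAAACCCAAACBACAAACCCAAAAAAAAACCCCCCCCCAAAAAAAAAAAAAAAAAAAAAAAAAAA
step 6: AAAAAAAAAAAAAAAAAAAAAAAAAAACCCCCCCCCAAAAAAAAACCCAAACBACAAA…CCCCAAAAAAAAAAAAAAAAAAAAAAAAAAACCCCCCCCCCCCCCCCCCCCCCCCCCC  (len 133)
step 7: CCCCCCCCCCCCCCCCCCCCCCCCCCCAAAAAAAAAAAAAAAAAAAAAAAAAAACCCC…AAAAAAAAAAAAAAAAAAAAAAAAAAAAAAAAAAAAAAAAAAAAAAAAAAAAAAAAAA  (len 241)
step 8: AAAAAAAAAAAAAAAAAAAAAAAAAAAAAAAAAAAAAAAAAAAAAAAAAAAAAAAAAA…CCCCCCCCCCCCCCCCCCCCCCCCCCCCCCCCCCCCCCCCCCCCCCCCCCCCCCCCCC  (len 403)
step 9: CCCCCCCCCCCCCCCCCCCCCCCCCCCCCCCCCCCCCCCCCCCCCCCCCCCCCCCCCC…AAAAAAAAAAAAAAAAAAAAAAAAAAAAAAAAAAAAAAAAAAAAAAAAAAAAAAAAAA  (len 727)
step 10: AAAAAAAAAAAAAAAAAAAAAAAAAAAAAAAAAAAAAAAAAAAAAAAAAAAAAAAAAA…CCCCCCCCCCCCCCCCCCCCCCCCCCCCCCCCCCCCCCCCCCCCCCCCCCCCCCCCCC  (len 1213)
step 11: CCCCCCCCCCCCCCCCCCCCCCCCCCCCCCCCCCCCCCCCCCCCCCCCCCCCCCCCCC…AAAAAAAAAAAAAAAAAAAAAAAAAAAAAAAAAAAAAAAAAAAAAAAAAAAAAAAAAA  (len 2185)
step 12: AAAAAAAAAAAAAAAAAAAAAAAAAAAAAAAAAAAAAAAAAAAAAAAAAAAAAAAAAA…CCCCCCCCCCCCCCCCCCCCCCCCCCCCCCCCCCCCCCCCCCCCCCCCCCCCCCCCCC  (len 3643)

2185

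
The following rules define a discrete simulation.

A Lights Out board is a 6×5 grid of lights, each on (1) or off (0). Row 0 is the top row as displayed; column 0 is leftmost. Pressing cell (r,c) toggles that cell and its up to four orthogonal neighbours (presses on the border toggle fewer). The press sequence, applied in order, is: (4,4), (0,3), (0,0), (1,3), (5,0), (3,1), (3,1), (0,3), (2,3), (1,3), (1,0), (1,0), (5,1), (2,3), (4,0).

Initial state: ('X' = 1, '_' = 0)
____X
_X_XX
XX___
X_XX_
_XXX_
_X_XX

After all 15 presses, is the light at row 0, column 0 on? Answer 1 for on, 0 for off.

1

[0] ____X
_X_XX
XX___
X_XX_
_XXX_
_X_XX
[1] ____X
_X_XX
XX___
X_XXX
_XX_X
_X_X_
[2] __XX_
_X__X
XX___
X_XXX
_XX_X
_X_X_
[3] XXXX_
XX__X
XX___
X_XXX
_XX_X
_X_X_
[4] XXX__
XXXX_
XX_X_
X_XXX
_XX_X
_X_X_
[5] XXX__
XXXX_
XX_X_
X_XXX
XXX_X
X__X_
[6] XXX__
XXXX_
X__X_
_X_XX
X_X_X
X__X_
[7] XXX__
XXXX_
XX_X_
X_XXX
XXX_X
X__X_
[8] XX_XX
XXX__
XX_X_
X_XXX
XXX_X
X__X_
[9] XX_XX
XXXX_
XXX_X
X_X_X
XXX_X
X__X_
[10] XX__X
XX__X
XXXXX
X_X_X
XXX_X
X__X_
[11] _X__X
____X
_XXXX
X_X_X
XXX_X
X__X_
[12] XX__X
XX__X
XXXXX
X_X_X
XXX_X
X__X_
[13] XX__X
XX__X
XXXXX
X_X_X
X_X_X
_XXX_
[14] XX__X
XX_XX
XX___
X_XXX
X_X_X
_XXX_
[15] XX__X
XX_XX
XX___
__XXX
_XX_X
XXXX_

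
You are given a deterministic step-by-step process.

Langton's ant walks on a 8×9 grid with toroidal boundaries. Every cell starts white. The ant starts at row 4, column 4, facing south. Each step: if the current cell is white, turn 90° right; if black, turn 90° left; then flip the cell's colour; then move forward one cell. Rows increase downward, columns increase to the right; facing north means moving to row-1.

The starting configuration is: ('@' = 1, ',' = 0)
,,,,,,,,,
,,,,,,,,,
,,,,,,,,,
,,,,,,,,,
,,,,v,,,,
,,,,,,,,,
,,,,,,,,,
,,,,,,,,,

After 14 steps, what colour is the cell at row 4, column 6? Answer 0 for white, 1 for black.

0) ,,,,,,,,,
,,,,,,,,,
,,,,,,,,,
,,,,,,,,,
,,,,v,,,,
,,,,,,,,,
,,,,,,,,,
,,,,,,,,,
1) ,,,,,,,,,
,,,,,,,,,
,,,,,,,,,
,,,,,,,,,
,,,<@,,,,
,,,,,,,,,
,,,,,,,,,
,,,,,,,,,
2) ,,,,,,,,,
,,,,,,,,,
,,,,,,,,,
,,,^,,,,,
,,,@@,,,,
,,,,,,,,,
,,,,,,,,,
,,,,,,,,,
3) ,,,,,,,,,
,,,,,,,,,
,,,,,,,,,
,,,@>,,,,
,,,@@,,,,
,,,,,,,,,
,,,,,,,,,
,,,,,,,,,
4) ,,,,,,,,,
,,,,,,,,,
,,,,,,,,,
,,,@@,,,,
,,,@v,,,,
,,,,,,,,,
,,,,,,,,,
,,,,,,,,,
5) ,,,,,,,,,
,,,,,,,,,
,,,,,,,,,
,,,@@,,,,
,,,@,>,,,
,,,,,,,,,
,,,,,,,,,
,,,,,,,,,
6) ,,,,,,,,,
,,,,,,,,,
,,,,,,,,,
,,,@@,,,,
,,,@,@,,,
,,,,,v,,,
,,,,,,,,,
,,,,,,,,,
7) ,,,,,,,,,
,,,,,,,,,
,,,,,,,,,
,,,@@,,,,
,,,@,@,,,
,,,,<@,,,
,,,,,,,,,
,,,,,,,,,
8) ,,,,,,,,,
,,,,,,,,,
,,,,,,,,,
,,,@@,,,,
,,,@^@,,,
,,,,@@,,,
,,,,,,,,,
,,,,,,,,,
9) ,,,,,,,,,
,,,,,,,,,
,,,,,,,,,
,,,@@,,,,
,,,@@>,,,
,,,,@@,,,
,,,,,,,,,
,,,,,,,,,
10) ,,,,,,,,,
,,,,,,,,,
,,,,,,,,,
,,,@@^,,,
,,,@@,,,,
,,,,@@,,,
,,,,,,,,,
,,,,,,,,,
11) ,,,,,,,,,
,,,,,,,,,
,,,,,,,,,
,,,@@@>,,
,,,@@,,,,
,,,,@@,,,
,,,,,,,,,
,,,,,,,,,
12) ,,,,,,,,,
,,,,,,,,,
,,,,,,,,,
,,,@@@@,,
,,,@@,v,,
,,,,@@,,,
,,,,,,,,,
,,,,,,,,,
13) ,,,,,,,,,
,,,,,,,,,
,,,,,,,,,
,,,@@@@,,
,,,@@<@,,
,,,,@@,,,
,,,,,,,,,
,,,,,,,,,
14) ,,,,,,,,,
,,,,,,,,,
,,,,,,,,,
,,,@@^@,,
,,,@@@@,,
,,,,@@,,,
,,,,,,,,,
,,,,,,,,,

1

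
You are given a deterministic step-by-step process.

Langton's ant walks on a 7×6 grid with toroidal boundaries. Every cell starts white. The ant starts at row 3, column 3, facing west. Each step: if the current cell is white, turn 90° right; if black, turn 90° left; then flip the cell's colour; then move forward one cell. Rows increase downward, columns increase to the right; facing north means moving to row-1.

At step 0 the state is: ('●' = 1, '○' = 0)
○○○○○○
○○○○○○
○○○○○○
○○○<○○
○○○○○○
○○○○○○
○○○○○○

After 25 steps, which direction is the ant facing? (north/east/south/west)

t=0: ○○○○○○
○○○○○○
○○○○○○
○○○<○○
○○○○○○
○○○○○○
○○○○○○
t=1: ○○○○○○
○○○○○○
○○○^○○
○○○●○○
○○○○○○
○○○○○○
○○○○○○
t=2: ○○○○○○
○○○○○○
○○○●>○
○○○●○○
○○○○○○
○○○○○○
○○○○○○
t=3: ○○○○○○
○○○○○○
○○○●●○
○○○●v○
○○○○○○
○○○○○○
○○○○○○
t=4: ○○○○○○
○○○○○○
○○○●●○
○○○<●○
○○○○○○
○○○○○○
○○○○○○
t=5: ○○○○○○
○○○○○○
○○○●●○
○○○○●○
○○○v○○
○○○○○○
○○○○○○
t=6: ○○○○○○
○○○○○○
○○○●●○
○○○○●○
○○<●○○
○○○○○○
○○○○○○
t=7: ○○○○○○
○○○○○○
○○○●●○
○○^○●○
○○●●○○
○○○○○○
○○○○○○
t=8: ○○○○○○
○○○○○○
○○○●●○
○○●>●○
○○●●○○
○○○○○○
○○○○○○
t=9: ○○○○○○
○○○○○○
○○○●●○
○○●●●○
○○●v○○
○○○○○○
○○○○○○
t=10: ○○○○○○
○○○○○○
○○○●●○
○○●●●○
○○●○>○
○○○○○○
○○○○○○
t=11: ○○○○○○
○○○○○○
○○○●●○
○○●●●○
○○●○●○
○○○○v○
○○○○○○
t=12: ○○○○○○
○○○○○○
○○○●●○
○○●●●○
○○●○●○
○○○<●○
○○○○○○
t=13: ○○○○○○
○○○○○○
○○○●●○
○○●●●○
○○●^●○
○○○●●○
○○○○○○
t=14: ○○○○○○
○○○○○○
○○○●●○
○○●●●○
○○●●>○
○○○●●○
○○○○○○
t=15: ○○○○○○
○○○○○○
○○○●●○
○○●●^○
○○●●○○
○○○●●○
○○○○○○
t=16: ○○○○○○
○○○○○○
○○○●●○
○○●<○○
○○●●○○
○○○●●○
○○○○○○
t=17: ○○○○○○
○○○○○○
○○○●●○
○○●○○○
○○●v○○
○○○●●○
○○○○○○
t=18: ○○○○○○
○○○○○○
○○○●●○
○○●○○○
○○●○>○
○○○●●○
○○○○○○
t=19: ○○○○○○
○○○○○○
○○○●●○
○○●○○○
○○●○●○
○○○●v○
○○○○○○
t=20: ○○○○○○
○○○○○○
○○○●●○
○○●○○○
○○●○●○
○○○●○>
○○○○○○
t=21: ○○○○○○
○○○○○○
○○○●●○
○○●○○○
○○●○●○
○○○●○●
○○○○○v
t=22: ○○○○○○
○○○○○○
○○○●●○
○○●○○○
○○●○●○
○○○●○●
○○○○<●
t=23: ○○○○○○
○○○○○○
○○○●●○
○○●○○○
○○●○●○
○○○●^●
○○○○●●
t=24: ○○○○○○
○○○○○○
○○○●●○
○○●○○○
○○●○●○
○○○●●>
○○○○●●
t=25: ○○○○○○
○○○○○○
○○○●●○
○○●○○○
○○●○●^
○○○●●○
○○○○●●

north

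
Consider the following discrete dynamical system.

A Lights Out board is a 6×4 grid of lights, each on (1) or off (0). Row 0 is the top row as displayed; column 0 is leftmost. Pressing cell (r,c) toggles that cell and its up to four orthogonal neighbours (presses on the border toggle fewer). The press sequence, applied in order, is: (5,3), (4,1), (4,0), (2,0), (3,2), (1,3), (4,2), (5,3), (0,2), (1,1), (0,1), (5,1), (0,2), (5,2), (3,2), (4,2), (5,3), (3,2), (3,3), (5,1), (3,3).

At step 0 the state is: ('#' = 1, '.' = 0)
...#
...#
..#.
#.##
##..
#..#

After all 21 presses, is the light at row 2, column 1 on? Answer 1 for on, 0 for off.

0

k=0  ...#
...#
..#.
#.##
##..
#..#
k=1  ...#
...#
..#.
#.##
##.#
#.#.
k=2  ...#
...#
..#.
####
..##
###.
k=3  ...#
...#
..#.
.###
####
.##.
k=4  ...#
#..#
###.
####
####
.##.
k=5  ...#
#..#
##..
#...
##.#
.##.
k=6  ....
#.#.
##.#
#...
##.#
.##.
k=7  ....
#.#.
##.#
#.#.
#.#.
.#..
k=8  ....
#.#.
##.#
#.#.
#.##
.###
k=9  .###
#...
##.#
#.#.
#.##
.###
k=10  ..##
.##.
#..#
#.#.
#.##
.###
k=11  ##.#
..#.
#..#
#.#.
#.##
.###
k=12  ##.#
..#.
#..#
#.#.
####
#..#
k=13  #.#.
....
#..#
#.#.
####
#..#
k=14  #.#.
....
#..#
#.#.
##.#
###.
k=15  #.#.
....
#.##
##.#
####
###.
k=16  #.#.
....
#.##
####
#...
##..
k=17  #.#.
....
#.##
####
#..#
####
k=18  #.#.
....
#..#
#...
#.##
####
k=19  #.#.
....
#...
#.##
#.#.
####
k=20  #.#.
....
#...
#.##
###.
...#
k=21  #.#.
....
#..#
#...
####
...#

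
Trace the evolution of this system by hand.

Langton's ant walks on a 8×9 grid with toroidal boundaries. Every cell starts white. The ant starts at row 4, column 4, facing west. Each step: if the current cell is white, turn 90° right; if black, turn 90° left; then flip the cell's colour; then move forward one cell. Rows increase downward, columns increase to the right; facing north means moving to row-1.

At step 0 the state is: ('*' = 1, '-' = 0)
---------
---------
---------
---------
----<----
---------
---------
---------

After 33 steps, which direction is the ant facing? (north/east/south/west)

north

k=0  ---------
---------
---------
---------
----<----
---------
---------
---------
k=1  ---------
---------
---------
----^----
----*----
---------
---------
---------
k=2  ---------
---------
---------
----*>---
----*----
---------
---------
---------
k=3  ---------
---------
---------
----**---
----*v---
---------
---------
---------
k=4  ---------
---------
---------
----**---
----<*---
---------
---------
---------
k=5  ---------
---------
---------
----**---
-----*---
----v----
---------
---------
k=6  ---------
---------
---------
----**---
-----*---
---<*----
---------
---------
k=7  ---------
---------
---------
----**---
---^-*---
---**----
---------
---------
k=8  ---------
---------
---------
----**---
---*>*---
---**----
---------
---------
k=9  ---------
---------
---------
----**---
---***---
---*v----
---------
---------
k=10  ---------
---------
---------
----**---
---***---
---*->---
---------
---------
k=11  ---------
---------
---------
----**---
---***---
---*-*---
-----v---
---------
k=12  ---------
---------
---------
----**---
---***---
---*-*---
----<*---
---------
k=13  ---------
---------
---------
----**---
---***---
---*^*---
----**---
---------
k=14  ---------
---------
---------
----**---
---***---
---**>---
----**---
---------
k=15  ---------
---------
---------
----**---
---**^---
---**----
----**---
---------
k=16  ---------
---------
---------
----**---
---*<----
---**----
----**---
---------
k=17  ---------
---------
---------
----**---
---*-----
---*v----
----**---
---------
k=18  ---------
---------
---------
----**---
---*-----
---*->---
----**---
---------
k=19  ---------
---------
---------
----**---
---*-----
---*-*---
----*v---
---------
k=20  ---------
---------
---------
----**---
---*-----
---*-*---
----*->--
---------
k=21  ---------
---------
---------
----**---
---*-----
---*-*---
----*-*--
------v--
k=22  ---------
---------
---------
----**---
---*-----
---*-*---
----*-*--
-----<*--
k=23  ---------
---------
---------
----**---
---*-----
---*-*---
----*^*--
-----**--
k=24  ---------
---------
---------
----**---
---*-----
---*-*---
----**>--
-----**--
k=25  ---------
---------
---------
----**---
---*-----
---*-*^--
----**---
-----**--
k=26  ---------
---------
---------
----**---
---*-----
---*-**>-
----**---
-----**--
k=27  ---------
---------
---------
----**---
---*-----
---*-***-
----**-v-
-----**--
k=28  ---------
---------
---------
----**---
---*-----
---*-***-
----**<*-
-----**--
k=29  ---------
---------
---------
----**---
---*-----
---*-*^*-
----****-
-----**--
k=30  ---------
---------
---------
----**---
---*-----
---*-<-*-
----****-
-----**--
k=31  ---------
---------
---------
----**---
---*-----
---*---*-
----*v**-
-----**--
k=32  ---------
---------
---------
----**---
---*-----
---*---*-
----*->*-
-----**--
k=33  ---------
---------
---------
----**---
---*-----
---*--^*-
----*--*-
-----**--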